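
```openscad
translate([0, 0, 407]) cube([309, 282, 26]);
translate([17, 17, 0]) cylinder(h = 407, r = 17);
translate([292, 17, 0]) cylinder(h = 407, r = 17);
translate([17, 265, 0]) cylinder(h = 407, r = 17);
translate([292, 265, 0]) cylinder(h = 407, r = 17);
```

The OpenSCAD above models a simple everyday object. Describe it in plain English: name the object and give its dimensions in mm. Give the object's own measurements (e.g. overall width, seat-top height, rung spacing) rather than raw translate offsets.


A simple wooden stool: a rectangular seat 309 mm (x) by 282 mm (y), 26 mm thick, top face at z = 433 mm, on four round legs, each 34 mm in diameter. The legs rest on z = 0, each leg's axis is inset half a diameter from the nearest pair of seat edges (so the leg's bounding box is flush with the corner).


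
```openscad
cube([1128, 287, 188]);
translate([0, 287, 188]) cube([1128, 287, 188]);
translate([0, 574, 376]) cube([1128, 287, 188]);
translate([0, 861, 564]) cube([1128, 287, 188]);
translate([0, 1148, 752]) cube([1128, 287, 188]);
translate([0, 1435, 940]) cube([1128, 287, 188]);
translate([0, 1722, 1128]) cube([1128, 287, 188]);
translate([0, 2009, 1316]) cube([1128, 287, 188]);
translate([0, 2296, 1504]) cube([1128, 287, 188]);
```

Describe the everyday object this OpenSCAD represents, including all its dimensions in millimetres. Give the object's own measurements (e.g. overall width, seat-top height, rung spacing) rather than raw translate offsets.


A straight staircase of 9 solid steps. Each step is 1128 mm wide (x), 287 mm deep (y, the going) and 188 mm tall (the rise). The first step rests on the floor; each subsequent step sits one going further in +y and one rise higher in +z, directly behind and above the previous step with no overlap.


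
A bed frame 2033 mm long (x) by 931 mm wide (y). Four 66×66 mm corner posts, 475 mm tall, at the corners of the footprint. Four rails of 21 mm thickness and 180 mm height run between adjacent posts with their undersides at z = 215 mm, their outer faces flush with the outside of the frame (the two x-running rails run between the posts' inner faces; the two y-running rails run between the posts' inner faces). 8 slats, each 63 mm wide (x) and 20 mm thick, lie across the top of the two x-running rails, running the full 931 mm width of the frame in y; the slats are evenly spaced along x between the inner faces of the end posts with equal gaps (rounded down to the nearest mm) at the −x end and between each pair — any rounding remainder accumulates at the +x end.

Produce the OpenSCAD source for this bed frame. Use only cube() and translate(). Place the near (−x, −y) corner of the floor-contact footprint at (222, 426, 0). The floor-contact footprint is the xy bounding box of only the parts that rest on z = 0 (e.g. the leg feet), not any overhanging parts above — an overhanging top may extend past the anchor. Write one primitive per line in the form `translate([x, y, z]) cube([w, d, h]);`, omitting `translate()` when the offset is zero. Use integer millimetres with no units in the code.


// slat z = rail_z + rail_h = 215 + 180 = 395
// slat gap = ⌊(1901 − 8·63) / 9⌋ = 155
translate([222, 426, 0]) cube([66, 66, 475]);
translate([222, 1291, 0]) cube([66, 66, 475]);
translate([2189, 426, 0]) cube([66, 66, 475]);
translate([2189, 1291, 0]) cube([66, 66, 475]);
translate([288, 426, 215]) cube([1901, 21, 180]);
translate([288, 1336, 215]) cube([1901, 21, 180]);
translate([222, 492, 215]) cube([21, 799, 180]);
translate([2234, 492, 215]) cube([21, 799, 180]);
translate([443, 426, 395]) cube([63, 931, 20]);
translate([661, 426, 395]) cube([63, 931, 20]);
translate([879, 426, 395]) cube([63, 931, 20]);
translate([1097, 426, 395]) cube([63, 931, 20]);
translate([1315, 426, 395]) cube([63, 931, 20]);
translate([1533, 426, 395]) cube([63, 931, 20]);
translate([1751, 426, 395]) cube([63, 931, 20]);
translate([1969, 426, 395]) cube([63, 931, 20]);


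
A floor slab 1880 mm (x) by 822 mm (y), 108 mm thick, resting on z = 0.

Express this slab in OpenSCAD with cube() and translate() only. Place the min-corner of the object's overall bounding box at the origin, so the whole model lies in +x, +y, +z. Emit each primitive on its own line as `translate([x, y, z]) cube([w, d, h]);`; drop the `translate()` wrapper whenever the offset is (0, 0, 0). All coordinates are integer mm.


cube([1880, 822, 108]);


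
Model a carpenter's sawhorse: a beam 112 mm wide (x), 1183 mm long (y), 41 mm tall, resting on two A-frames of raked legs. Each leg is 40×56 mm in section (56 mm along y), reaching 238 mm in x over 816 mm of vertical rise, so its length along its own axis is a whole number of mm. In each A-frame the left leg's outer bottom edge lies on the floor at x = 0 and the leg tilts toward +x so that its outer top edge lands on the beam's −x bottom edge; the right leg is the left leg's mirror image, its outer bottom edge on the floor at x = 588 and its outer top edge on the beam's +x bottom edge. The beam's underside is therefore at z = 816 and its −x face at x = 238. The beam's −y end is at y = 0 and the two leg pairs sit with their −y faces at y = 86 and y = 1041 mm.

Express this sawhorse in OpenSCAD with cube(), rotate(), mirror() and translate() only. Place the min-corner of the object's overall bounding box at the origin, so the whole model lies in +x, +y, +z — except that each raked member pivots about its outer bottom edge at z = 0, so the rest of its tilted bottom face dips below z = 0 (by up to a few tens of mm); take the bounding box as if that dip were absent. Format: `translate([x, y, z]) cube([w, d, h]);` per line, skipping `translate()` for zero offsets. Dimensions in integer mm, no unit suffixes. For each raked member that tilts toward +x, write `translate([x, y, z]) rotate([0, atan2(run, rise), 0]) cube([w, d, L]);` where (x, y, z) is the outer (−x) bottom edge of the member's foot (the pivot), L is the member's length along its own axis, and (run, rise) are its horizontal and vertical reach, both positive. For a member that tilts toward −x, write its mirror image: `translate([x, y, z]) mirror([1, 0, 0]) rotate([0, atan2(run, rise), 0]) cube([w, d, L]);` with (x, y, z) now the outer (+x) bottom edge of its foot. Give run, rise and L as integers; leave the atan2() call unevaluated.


translate([238, 0, 816]) cube([112, 1183, 41]);
translate([0, 86, 0]) rotate([0, atan2(238, 816), 0]) cube([40, 56, 850]);
translate([588, 86, 0]) mirror([1, 0, 0]) rotate([0, atan2(238, 816), 0]) cube([40, 56, 850]);
translate([0, 1041, 0]) rotate([0, atan2(238, 816), 0]) cube([40, 56, 850]);
translate([588, 1041, 0]) mirror([1, 0, 0]) rotate([0, atan2(238, 816), 0]) cube([40, 56, 850]);


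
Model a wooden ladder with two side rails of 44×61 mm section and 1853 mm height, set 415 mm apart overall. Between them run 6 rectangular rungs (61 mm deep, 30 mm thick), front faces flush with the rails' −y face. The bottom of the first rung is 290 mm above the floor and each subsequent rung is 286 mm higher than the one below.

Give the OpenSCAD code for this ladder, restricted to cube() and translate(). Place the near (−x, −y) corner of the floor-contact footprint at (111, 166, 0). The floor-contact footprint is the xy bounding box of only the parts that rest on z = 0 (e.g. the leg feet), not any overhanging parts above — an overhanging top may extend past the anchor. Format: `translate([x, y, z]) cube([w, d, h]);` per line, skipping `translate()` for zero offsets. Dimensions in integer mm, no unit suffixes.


translate([111, 166, 0]) cube([44, 61, 1853]);
translate([482, 166, 0]) cube([44, 61, 1853]);
translate([155, 166, 290]) cube([327, 61, 30]);
translate([155, 166, 576]) cube([327, 61, 30]);
translate([155, 166, 862]) cube([327, 61, 30]);
translate([155, 166, 1148]) cube([327, 61, 30]);
translate([155, 166, 1434]) cube([327, 61, 30]);
translate([155, 166, 1720]) cube([327, 61, 30]);


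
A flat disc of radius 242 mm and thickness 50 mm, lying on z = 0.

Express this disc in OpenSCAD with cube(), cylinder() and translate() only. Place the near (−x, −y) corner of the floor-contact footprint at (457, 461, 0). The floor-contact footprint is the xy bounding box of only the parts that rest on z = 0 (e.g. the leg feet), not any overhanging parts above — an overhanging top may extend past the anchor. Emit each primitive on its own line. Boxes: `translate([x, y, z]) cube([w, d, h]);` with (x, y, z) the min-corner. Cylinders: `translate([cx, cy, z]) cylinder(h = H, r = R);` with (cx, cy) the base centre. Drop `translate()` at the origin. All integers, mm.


translate([699, 703, 0]) cylinder(h = 50, r = 242);


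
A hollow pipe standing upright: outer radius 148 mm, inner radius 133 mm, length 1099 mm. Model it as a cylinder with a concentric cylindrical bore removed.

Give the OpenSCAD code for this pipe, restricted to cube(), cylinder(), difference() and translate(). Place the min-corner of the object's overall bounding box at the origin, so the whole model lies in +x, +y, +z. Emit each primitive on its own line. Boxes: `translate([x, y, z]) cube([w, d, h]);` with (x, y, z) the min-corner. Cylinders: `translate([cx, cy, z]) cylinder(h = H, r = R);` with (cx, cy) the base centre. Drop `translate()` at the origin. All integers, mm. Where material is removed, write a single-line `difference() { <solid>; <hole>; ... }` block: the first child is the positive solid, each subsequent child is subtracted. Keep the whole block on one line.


difference() { translate([148, 148, 0]) cylinder(h = 1099, r = 148); translate([148, 148, 0]) cylinder(h = 1099, r = 133); }


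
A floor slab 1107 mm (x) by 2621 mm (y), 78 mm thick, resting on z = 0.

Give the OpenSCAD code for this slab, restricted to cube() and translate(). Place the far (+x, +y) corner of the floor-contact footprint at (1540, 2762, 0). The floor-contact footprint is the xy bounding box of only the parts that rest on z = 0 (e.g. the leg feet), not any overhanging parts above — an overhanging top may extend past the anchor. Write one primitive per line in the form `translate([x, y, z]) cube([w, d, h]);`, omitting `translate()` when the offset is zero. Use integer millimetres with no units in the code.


translate([433, 141, 0]) cube([1107, 2621, 78]);


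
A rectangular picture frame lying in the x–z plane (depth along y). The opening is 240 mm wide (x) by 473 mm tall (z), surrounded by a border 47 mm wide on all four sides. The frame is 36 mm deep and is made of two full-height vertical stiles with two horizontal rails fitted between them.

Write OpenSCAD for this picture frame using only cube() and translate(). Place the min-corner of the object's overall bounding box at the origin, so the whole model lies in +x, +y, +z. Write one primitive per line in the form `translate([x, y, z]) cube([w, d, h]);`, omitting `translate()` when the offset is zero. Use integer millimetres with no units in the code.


cube([47, 36, 567]);
translate([287, 0, 0]) cube([47, 36, 567]);
translate([47, 0, 0]) cube([240, 36, 47]);
translate([47, 0, 520]) cube([240, 36, 47]);


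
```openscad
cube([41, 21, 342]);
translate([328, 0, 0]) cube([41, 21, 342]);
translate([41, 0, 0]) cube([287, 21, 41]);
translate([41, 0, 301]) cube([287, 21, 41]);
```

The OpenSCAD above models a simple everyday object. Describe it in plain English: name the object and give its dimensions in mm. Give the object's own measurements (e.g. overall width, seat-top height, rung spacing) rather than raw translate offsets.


A rectangular picture frame lying in the x–z plane (depth along y). The opening is 287 mm wide (x) by 260 mm tall (z), surrounded by a border 41 mm wide on all four sides. The frame is 21 mm deep and is made of two full-height vertical stiles with two horizontal rails fitted between them.


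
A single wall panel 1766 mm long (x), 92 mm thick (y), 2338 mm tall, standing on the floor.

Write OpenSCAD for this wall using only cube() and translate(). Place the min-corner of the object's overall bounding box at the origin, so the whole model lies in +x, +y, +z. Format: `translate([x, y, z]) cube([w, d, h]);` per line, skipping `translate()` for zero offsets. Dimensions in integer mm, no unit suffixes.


cube([1766, 92, 2338]);


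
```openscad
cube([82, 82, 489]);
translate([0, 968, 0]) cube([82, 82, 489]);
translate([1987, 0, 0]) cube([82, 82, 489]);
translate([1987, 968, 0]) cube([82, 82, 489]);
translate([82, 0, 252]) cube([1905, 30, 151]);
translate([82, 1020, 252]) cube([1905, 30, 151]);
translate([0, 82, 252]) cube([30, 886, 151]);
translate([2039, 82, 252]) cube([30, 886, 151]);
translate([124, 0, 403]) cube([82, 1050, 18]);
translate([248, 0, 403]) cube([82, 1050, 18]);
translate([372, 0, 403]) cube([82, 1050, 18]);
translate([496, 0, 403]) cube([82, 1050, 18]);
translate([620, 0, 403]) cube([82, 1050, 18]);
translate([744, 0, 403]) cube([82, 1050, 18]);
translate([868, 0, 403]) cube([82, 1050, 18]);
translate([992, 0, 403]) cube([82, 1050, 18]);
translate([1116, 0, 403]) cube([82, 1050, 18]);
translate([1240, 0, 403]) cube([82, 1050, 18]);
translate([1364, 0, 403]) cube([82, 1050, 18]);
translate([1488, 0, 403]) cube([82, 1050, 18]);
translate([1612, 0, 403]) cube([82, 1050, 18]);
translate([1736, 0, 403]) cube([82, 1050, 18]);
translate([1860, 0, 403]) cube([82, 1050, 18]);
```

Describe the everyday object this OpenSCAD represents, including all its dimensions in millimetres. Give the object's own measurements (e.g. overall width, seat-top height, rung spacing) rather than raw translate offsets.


A bed frame 2069 mm long (x) by 1050 mm wide (y). Four 82×82 mm corner posts, 489 mm tall, at the corners of the footprint. Four rails of 30 mm thickness and 151 mm height run between adjacent posts with their undersides at z = 252 mm, their outer faces flush with the outside of the frame (the two x-running rails run between the posts' inner faces; the two y-running rails run between the posts' inner faces). 15 slats, each 82 mm wide (x) and 18 mm thick, lie across the top of the two x-running rails, running the full 1050 mm width of the frame in y; along x they sit between the end posts with a 42 mm gap after the −x posts and between neighbouring slats, leaving 45 mm before the +x posts.


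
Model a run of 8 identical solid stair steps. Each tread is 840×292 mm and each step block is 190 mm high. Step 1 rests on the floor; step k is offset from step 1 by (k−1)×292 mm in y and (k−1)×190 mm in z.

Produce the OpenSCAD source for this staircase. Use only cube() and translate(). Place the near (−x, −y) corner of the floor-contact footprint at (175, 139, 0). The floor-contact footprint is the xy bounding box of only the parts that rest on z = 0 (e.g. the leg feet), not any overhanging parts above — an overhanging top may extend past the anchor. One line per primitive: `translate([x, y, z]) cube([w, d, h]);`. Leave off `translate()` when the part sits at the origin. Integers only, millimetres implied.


translate([175, 139, 0]) cube([840, 292, 190]);
translate([175, 431, 190]) cube([840, 292, 190]);
translate([175, 723, 380]) cube([840, 292, 190]);
translate([175, 1015, 570]) cube([840, 292, 190]);
translate([175, 1307, 760]) cube([840, 292, 190]);
translate([175, 1599, 950]) cube([840, 292, 190]);
translate([175, 1891, 1140]) cube([840, 292, 190]);
translate([175, 2183, 1330]) cube([840, 292, 190]);


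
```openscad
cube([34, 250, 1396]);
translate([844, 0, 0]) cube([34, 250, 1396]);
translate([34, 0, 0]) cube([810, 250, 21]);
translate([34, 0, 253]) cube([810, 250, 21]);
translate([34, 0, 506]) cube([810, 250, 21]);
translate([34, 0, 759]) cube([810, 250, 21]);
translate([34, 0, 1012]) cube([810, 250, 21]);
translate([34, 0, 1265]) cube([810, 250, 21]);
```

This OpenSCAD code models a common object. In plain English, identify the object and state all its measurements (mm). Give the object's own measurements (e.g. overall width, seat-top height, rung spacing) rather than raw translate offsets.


An open bookshelf. Two side panels, each 34 mm thick, 250 mm deep and 1396 mm tall, stand 878 mm apart (outside-to-outside). Between them sit 6 shelves, each 21 mm thick and 250 mm deep, spanning the full gap between the sides. The bottom shelf rests on the floor (its underside at z = 0) and the clear gap between one shelf's top and the next shelf's underside is 232 mm.


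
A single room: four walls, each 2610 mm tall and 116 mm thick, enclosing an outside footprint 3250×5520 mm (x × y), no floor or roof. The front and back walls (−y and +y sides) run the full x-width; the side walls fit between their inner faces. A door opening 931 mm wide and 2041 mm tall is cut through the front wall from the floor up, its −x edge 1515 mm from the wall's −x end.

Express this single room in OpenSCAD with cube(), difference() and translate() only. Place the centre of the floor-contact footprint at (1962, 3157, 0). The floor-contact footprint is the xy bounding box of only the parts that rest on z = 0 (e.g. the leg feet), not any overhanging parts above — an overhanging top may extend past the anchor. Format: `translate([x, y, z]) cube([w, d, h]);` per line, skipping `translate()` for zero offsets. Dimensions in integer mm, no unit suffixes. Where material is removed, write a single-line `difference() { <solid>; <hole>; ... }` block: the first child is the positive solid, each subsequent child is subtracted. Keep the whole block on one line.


difference() { translate([337, 397, 0]) cube([3250, 116, 2610]); translate([1852, 397, 0]) cube([931, 116, 2041]); }
translate([337, 5801, 0]) cube([3250, 116, 2610]);
translate([337, 513, 0]) cube([116, 5288, 2610]);
translate([3471, 513, 0]) cube([116, 5288, 2610]);


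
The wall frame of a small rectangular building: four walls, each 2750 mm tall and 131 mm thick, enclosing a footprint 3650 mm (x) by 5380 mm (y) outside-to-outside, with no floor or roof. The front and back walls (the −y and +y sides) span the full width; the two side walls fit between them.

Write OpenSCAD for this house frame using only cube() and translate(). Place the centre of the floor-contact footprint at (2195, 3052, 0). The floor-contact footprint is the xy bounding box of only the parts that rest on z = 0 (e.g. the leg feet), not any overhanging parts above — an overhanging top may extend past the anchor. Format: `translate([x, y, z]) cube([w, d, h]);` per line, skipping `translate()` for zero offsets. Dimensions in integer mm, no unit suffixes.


translate([370, 362, 0]) cube([3650, 131, 2750]);
translate([370, 5611, 0]) cube([3650, 131, 2750]);
translate([370, 493, 0]) cube([131, 5118, 2750]);
translate([3889, 493, 0]) cube([131, 5118, 2750]);


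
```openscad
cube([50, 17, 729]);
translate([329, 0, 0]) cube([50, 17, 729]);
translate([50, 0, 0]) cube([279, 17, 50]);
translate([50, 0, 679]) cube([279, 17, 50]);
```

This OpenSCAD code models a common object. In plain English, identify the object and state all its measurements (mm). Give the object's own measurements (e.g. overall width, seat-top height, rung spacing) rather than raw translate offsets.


A rectangular picture frame lying in the x–z plane (depth along y). The opening is 279 mm wide (x) by 629 mm tall (z), surrounded by a border 50 mm wide on all four sides. The frame is 17 mm deep and is made of two full-height vertical stiles with two horizontal rails fitted between them.


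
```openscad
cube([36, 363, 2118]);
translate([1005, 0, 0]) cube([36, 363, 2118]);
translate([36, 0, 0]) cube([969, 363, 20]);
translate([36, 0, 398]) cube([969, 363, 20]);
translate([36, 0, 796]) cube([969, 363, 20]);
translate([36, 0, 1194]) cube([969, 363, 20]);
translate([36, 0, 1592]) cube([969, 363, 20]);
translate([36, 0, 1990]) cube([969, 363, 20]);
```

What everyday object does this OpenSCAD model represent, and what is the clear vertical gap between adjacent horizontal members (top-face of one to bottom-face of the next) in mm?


A bookshelf. The clear shelf gap is 378 mm.

Two tall side panels with 6 horizontal boards between them — a bookshelf. The first two shelf undersides are at z = 0 and z = 398; with shelf thickness 20, the clear gap is 398 − 0 − 20 = 378 mm.


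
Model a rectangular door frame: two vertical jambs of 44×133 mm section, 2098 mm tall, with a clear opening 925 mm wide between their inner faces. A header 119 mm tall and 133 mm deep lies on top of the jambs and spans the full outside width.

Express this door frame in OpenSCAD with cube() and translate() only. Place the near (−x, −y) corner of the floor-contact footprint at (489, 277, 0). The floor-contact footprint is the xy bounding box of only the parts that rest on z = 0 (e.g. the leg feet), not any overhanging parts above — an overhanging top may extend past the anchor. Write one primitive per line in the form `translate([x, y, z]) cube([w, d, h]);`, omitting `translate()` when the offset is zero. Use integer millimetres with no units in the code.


translate([489, 277, 0]) cube([44, 133, 2098]);
translate([1458, 277, 0]) cube([44, 133, 2098]);
translate([489, 277, 2098]) cube([1013, 133, 119]);


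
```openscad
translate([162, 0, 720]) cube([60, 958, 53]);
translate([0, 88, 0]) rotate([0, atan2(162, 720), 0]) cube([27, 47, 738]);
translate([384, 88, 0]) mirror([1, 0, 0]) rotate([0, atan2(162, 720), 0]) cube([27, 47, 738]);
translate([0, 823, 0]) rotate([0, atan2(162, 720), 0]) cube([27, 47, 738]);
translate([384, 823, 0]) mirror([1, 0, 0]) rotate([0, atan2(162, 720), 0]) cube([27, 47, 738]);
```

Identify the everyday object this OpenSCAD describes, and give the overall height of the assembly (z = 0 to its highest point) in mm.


A sawhorse. The overall height is 773 mm.

A beam across two mirrored pairs of raked legs — a sawhorse. The beam's underside is at z = 720 (matching the legs' vertical rise in atan2(162, 720)) and the beam is 53 mm tall, so its top is at 720 + 53 = 773 mm. The raked legs top out at the beam's underside, so that is the highest point.


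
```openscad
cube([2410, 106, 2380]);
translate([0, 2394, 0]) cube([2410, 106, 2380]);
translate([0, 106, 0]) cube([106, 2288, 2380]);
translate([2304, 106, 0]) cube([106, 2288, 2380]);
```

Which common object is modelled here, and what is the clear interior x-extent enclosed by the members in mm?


A house (or room) frame. The interior width is 2198 mm.

Four 2380 mm walls enclosing a rectangle with no floor or roof — a room or house frame. Outside width is 2410 mm and wall thickness is 106 mm, so the interior width is 2410 − 2 × 106 = 2198 mm.


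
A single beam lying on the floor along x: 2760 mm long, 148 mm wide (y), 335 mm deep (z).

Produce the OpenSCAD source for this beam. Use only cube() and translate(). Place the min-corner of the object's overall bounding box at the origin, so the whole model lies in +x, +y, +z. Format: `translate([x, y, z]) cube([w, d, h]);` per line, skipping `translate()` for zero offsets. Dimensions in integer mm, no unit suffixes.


cube([2760, 148, 335]);


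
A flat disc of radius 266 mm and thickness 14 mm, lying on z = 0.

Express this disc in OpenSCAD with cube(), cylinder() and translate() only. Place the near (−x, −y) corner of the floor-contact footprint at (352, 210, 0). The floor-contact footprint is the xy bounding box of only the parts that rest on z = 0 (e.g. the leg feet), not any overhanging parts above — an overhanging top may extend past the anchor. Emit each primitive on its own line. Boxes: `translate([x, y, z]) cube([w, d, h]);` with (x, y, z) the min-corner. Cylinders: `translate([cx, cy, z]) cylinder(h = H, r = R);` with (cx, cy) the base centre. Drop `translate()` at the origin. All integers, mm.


translate([618, 476, 0]) cylinder(h = 14, r = 266);


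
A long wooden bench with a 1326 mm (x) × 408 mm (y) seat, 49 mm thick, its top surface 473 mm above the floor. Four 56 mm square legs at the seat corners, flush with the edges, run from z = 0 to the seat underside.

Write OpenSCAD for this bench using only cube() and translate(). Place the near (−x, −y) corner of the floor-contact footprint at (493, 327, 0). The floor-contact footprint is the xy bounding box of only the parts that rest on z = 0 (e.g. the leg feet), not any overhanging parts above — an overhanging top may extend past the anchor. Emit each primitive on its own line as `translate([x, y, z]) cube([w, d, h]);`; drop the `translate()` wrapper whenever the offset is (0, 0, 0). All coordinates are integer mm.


translate([493, 327, 424]) cube([1326, 408, 49]);
translate([493, 327, 0]) cube([56, 56, 424]);
translate([493, 679, 0]) cube([56, 56, 424]);
translate([1763, 327, 0]) cube([56, 56, 424]);
translate([1763, 679, 0]) cube([56, 56, 424]);


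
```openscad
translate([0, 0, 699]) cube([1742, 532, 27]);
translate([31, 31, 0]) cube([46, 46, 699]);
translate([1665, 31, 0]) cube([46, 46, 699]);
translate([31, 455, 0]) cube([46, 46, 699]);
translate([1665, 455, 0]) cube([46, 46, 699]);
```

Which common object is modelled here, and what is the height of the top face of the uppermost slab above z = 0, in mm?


A table. The table height is 726 mm.

A 1742×532×27 slab sits at z = 699 on four 46 mm square posts — a table. The top surface is at 699 + 27 = 726 mm.


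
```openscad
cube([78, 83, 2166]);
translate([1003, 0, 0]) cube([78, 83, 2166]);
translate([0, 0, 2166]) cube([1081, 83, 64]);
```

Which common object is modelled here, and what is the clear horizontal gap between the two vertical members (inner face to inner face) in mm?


A door frame. The clear opening width is 925 mm.

Two 2166 mm tall posts with a header on top — a door frame. The left jamb is 78 mm wide at x = 0; the right jamb starts at x = 1003. The clear opening is 1003 − 78 = 925 mm.


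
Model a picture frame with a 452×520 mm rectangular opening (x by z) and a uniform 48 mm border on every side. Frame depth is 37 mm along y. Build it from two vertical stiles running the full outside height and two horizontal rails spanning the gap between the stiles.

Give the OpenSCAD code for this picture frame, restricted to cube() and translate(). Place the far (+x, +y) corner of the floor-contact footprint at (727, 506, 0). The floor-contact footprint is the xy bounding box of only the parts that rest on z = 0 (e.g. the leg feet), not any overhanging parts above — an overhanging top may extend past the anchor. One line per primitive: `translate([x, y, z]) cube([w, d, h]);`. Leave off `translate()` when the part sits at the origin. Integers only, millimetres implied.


translate([179, 469, 0]) cube([48, 37, 616]);
translate([679, 469, 0]) cube([48, 37, 616]);
translate([227, 469, 0]) cube([452, 37, 48]);
translate([227, 469, 568]) cube([452, 37, 48]);


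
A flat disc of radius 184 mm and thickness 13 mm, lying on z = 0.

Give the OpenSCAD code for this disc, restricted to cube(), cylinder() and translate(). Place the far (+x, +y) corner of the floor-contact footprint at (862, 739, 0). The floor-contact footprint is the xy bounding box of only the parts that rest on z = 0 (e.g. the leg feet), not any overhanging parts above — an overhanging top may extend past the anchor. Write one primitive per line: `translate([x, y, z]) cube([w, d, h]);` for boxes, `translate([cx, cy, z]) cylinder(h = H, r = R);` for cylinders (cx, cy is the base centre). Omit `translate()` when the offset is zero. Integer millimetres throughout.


translate([678, 555, 0]) cylinder(h = 13, r = 184);


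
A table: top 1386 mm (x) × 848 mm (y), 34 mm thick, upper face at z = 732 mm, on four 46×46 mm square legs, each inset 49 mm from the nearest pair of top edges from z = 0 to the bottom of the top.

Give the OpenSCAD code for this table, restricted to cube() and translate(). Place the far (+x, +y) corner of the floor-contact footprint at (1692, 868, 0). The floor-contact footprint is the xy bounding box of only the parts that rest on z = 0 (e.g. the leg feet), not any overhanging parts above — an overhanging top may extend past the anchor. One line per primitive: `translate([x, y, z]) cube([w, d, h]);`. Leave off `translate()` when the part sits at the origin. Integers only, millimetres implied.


translate([355, 69, 698]) cube([1386, 848, 34]);
translate([404, 118, 0]) cube([46, 46, 698]);
translate([1646, 118, 0]) cube([46, 46, 698]);
translate([404, 822, 0]) cube([46, 46, 698]);
translate([1646, 822, 0]) cube([46, 46, 698]);


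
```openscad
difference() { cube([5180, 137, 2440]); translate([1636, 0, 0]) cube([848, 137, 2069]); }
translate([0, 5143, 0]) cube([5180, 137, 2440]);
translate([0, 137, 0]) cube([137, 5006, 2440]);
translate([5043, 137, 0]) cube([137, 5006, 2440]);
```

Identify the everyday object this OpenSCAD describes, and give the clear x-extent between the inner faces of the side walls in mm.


A single room. The interior width is 4906 mm.

Four walls enclosing a rectangle with a door in the front wall — a room. Outside width 5180 minus two 137 mm walls gives 4906 mm.


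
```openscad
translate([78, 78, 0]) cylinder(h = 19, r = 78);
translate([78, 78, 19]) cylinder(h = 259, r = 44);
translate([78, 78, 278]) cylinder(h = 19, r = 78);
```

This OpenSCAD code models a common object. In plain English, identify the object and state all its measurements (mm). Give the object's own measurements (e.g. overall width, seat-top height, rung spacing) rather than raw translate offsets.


A spool: two coaxial disc flanges of radius 78 mm and thickness 19 mm, joined by a core cylinder of radius 44 mm and height 259 mm. The lower flange rests on z = 0 and the three cylinders share a vertical axis.


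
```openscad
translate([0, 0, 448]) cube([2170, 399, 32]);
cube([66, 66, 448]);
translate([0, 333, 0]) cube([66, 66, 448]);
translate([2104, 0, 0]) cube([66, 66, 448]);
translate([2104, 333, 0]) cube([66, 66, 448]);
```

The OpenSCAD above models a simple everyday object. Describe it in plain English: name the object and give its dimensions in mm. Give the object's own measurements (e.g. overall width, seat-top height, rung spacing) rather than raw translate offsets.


A long wooden bench with a 2170 mm (x) × 399 mm (y) seat, 32 mm thick, its top surface 480 mm above the floor. Four 66 mm square legs at the seat corners, flush with the edges, run from z = 0 to the seat underside.


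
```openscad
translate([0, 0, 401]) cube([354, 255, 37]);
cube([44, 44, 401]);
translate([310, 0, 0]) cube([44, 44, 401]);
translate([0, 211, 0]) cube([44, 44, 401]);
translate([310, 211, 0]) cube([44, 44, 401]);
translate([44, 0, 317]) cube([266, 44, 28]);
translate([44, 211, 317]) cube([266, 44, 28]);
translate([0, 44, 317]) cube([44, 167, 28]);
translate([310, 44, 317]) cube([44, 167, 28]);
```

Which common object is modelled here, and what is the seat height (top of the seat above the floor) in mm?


A stool. The seat height is 438 mm.

A 354×255×37 slab at z = 401 on four corner posts — a stool. The seat top is 401 + 37 = 438 mm.


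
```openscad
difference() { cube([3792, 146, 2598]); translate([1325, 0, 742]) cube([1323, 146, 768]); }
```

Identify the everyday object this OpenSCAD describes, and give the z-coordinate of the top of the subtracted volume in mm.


A wall with a window opening. The window head height is 1510 mm.

A wall with a rectangular opening subtracted — a window. Sill at z = 742, opening 768 mm tall, so the head is at 742 + 768 = 1510 mm.


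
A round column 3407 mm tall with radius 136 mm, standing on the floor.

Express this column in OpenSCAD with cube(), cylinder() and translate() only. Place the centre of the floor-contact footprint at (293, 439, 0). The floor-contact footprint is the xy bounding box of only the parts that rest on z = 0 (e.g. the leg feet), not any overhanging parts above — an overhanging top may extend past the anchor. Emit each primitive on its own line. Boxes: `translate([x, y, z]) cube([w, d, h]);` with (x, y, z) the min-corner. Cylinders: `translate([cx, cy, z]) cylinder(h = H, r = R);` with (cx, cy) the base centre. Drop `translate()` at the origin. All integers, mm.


translate([293, 439, 0]) cylinder(h = 3407, r = 136);


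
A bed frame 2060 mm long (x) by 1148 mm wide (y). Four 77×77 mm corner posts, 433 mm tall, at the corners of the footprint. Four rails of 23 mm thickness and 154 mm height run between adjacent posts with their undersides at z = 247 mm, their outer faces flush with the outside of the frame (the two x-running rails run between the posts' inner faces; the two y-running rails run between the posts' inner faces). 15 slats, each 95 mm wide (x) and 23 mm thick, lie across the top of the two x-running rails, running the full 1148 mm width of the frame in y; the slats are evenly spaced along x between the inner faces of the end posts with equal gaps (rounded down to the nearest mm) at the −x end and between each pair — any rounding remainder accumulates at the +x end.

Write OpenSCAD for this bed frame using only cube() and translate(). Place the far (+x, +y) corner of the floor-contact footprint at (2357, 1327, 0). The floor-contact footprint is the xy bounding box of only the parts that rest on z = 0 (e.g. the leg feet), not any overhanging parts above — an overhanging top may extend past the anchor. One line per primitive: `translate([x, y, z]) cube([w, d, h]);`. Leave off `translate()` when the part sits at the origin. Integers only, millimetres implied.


translate([297, 179, 0]) cube([77, 77, 433]);
translate([297, 1250, 0]) cube([77, 77, 433]);
translate([2280, 179, 0]) cube([77, 77, 433]);
translate([2280, 1250, 0]) cube([77, 77, 433]);
translate([374, 179, 247]) cube([1906, 23, 154]);
translate([374, 1304, 247]) cube([1906, 23, 154]);
translate([297, 256, 247]) cube([23, 994, 154]);
translate([2334, 256, 247]) cube([23, 994, 154]);
translate([404, 179, 401]) cube([95, 1148, 23]);
translate([529, 179, 401]) cube([95, 1148, 23]);
translate([654, 179, 401]) cube([95, 1148, 23]);
translate([779, 179, 401]) cube([95, 1148, 23]);
translate([904, 179, 401]) cube([95, 1148, 23]);
translate([1029, 179, 401]) cube([95, 1148, 23]);
translate([1154, 179, 401]) cube([95, 1148, 23]);
translate([1279, 179, 401]) cube([95, 1148, 23]);
translate([1404, 179, 401]) cube([95, 1148, 23]);
translate([1529, 179, 401]) cube([95, 1148, 23]);
translate([1654, 179, 401]) cube([95, 1148, 23]);
translate([1779, 179, 401]) cube([95, 1148, 23]);
translate([1904, 179, 401]) cube([95, 1148, 23]);
translate([2029, 179, 401]) cube([95, 1148, 23]);
translate([2154, 179, 401]) cube([95, 1148, 23]);


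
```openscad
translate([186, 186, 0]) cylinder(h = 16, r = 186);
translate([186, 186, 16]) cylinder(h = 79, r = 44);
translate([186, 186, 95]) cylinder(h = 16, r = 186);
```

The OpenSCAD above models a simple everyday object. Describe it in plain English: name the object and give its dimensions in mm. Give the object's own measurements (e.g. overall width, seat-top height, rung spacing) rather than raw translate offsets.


A spool: two coaxial disc flanges of radius 186 mm and thickness 16 mm, joined by a core cylinder of radius 44 mm and height 79 mm. The lower flange rests on z = 0 and the three cylinders share a vertical axis.


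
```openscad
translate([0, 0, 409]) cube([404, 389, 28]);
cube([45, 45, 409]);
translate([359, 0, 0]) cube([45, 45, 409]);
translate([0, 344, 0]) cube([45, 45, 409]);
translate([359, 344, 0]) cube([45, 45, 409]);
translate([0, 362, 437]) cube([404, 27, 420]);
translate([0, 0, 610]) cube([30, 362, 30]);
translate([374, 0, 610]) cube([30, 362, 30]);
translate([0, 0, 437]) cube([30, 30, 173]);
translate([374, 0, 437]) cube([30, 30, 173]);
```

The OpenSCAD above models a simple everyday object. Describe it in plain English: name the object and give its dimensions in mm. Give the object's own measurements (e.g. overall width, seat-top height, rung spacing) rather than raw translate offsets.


A chair. The seat is a 404×389×28 mm slab with its top at z = 437 mm, on four 45×45 mm corner legs (flush with the seat edges, standing on z = 0). A flat backrest 27 mm thick, 420 mm tall, spans the full seat width and rises from the seat top along its +y edge, rear face flush with the rear of the seat. Two armrests of 30×30 mm section run along each side from the seat's front edge to the front of the backrest, top faces 203 mm above the seat top and outer faces flush with the seat's x-edges; a 30×30 mm post under the front of each armrest stands on the seat at the front corner.


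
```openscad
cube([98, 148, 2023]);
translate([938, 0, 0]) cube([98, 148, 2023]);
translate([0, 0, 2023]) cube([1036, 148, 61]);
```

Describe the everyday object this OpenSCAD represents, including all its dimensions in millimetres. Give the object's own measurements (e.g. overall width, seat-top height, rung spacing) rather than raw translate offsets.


A door frame. The clear opening is 840 mm wide and 2023 mm high. Two 98 mm wide jambs, 148 mm deep, stand either side of the opening from the floor to the top of the opening. A 61 mm thick head sits across the top of both jambs, spanning the full outside width of the frame.


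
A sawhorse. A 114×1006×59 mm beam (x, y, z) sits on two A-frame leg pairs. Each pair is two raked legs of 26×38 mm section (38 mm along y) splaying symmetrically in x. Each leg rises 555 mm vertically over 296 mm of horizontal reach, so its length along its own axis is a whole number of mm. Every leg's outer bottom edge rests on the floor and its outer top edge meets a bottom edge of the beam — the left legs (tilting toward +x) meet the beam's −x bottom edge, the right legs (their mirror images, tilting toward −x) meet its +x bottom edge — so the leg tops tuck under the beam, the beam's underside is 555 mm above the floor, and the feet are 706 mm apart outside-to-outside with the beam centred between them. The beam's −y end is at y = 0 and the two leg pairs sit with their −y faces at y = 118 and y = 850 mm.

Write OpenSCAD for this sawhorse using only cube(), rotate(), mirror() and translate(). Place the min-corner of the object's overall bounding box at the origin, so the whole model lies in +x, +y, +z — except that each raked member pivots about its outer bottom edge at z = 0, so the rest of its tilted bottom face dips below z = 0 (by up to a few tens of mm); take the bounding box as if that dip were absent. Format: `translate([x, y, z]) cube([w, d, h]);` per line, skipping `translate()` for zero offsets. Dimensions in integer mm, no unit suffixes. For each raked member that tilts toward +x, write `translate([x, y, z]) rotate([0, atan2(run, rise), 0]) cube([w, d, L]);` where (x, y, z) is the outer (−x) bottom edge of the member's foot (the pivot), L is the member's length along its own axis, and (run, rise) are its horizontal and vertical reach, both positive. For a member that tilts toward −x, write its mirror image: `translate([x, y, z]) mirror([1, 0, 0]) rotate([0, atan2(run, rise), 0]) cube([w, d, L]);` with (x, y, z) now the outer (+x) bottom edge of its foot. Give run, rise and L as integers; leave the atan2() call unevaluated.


translate([296, 0, 555]) cube([114, 1006, 59]);
translate([0, 118, 0]) rotate([0, atan2(296, 555), 0]) cube([26, 38, 629]);
translate([706, 118, 0]) mirror([1, 0, 0]) rotate([0, atan2(296, 555), 0]) cube([26, 38, 629]);
translate([0, 850, 0]) rotate([0, atan2(296, 555), 0]) cube([26, 38, 629]);
translate([706, 850, 0]) mirror([1, 0, 0]) rotate([0, atan2(296, 555), 0]) cube([26, 38, 629]);


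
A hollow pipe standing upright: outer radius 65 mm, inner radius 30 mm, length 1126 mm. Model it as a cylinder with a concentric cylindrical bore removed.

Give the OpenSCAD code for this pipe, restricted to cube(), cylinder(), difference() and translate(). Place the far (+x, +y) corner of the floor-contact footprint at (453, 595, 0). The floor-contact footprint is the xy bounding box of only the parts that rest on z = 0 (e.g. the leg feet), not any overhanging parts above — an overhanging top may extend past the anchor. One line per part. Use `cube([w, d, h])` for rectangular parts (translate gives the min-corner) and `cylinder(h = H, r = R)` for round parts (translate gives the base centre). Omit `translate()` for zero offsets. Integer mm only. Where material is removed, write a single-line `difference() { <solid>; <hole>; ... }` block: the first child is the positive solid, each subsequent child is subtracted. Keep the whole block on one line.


difference() { translate([388, 530, 0]) cylinder(h = 1126, r = 65); translate([388, 530, 0]) cylinder(h = 1126, r = 30); }
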